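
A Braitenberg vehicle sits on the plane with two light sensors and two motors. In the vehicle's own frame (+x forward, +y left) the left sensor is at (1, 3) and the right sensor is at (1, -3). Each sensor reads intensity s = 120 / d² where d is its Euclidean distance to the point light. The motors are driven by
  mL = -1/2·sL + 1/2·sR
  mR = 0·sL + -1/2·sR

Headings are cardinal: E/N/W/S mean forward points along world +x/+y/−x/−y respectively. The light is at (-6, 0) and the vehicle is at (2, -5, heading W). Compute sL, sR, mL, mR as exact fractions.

120/113 120/53 3600/5989 -60/53

left sensor world pos  = (1, -8); dL² = 113
right sensor world pos = (1, -2); dR² = 53
sL = 120/113 = 120/113
sR = 120/53 = 120/53
mL = -1/2·sL + 1/2·sR = 3600/5989
mR = 0·sL + -1/2·sR = -60/53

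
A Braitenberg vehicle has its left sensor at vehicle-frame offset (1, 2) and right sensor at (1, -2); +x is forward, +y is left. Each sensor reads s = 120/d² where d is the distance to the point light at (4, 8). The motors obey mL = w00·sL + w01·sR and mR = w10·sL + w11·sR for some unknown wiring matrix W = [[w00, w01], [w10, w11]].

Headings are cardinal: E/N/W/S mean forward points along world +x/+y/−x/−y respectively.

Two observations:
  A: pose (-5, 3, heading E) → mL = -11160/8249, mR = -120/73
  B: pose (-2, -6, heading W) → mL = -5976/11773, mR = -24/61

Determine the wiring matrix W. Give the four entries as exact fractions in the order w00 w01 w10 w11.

-1/2 -1/2 -1 0

obs A: pose=(-5,3,E) → sL=120/73, sR=120/113, mL=-11160/8249, mR=-120/73
obs B: pose=(-2,-6,W) → sL=24/61, sR=120/193, mL=-5976/11773, mR=-24/61
sensor matrix S = [[120/73, 120/113], [24/61, 120/193]]; det S = 58682880/97115477
solve [mL_A; mL_B] = S·[w00; w01] and [mR_A; mR_B] = S·[w10; w11]:
  w00 = -1/2, w01 = -1/2, w10 = -1, w11 = 0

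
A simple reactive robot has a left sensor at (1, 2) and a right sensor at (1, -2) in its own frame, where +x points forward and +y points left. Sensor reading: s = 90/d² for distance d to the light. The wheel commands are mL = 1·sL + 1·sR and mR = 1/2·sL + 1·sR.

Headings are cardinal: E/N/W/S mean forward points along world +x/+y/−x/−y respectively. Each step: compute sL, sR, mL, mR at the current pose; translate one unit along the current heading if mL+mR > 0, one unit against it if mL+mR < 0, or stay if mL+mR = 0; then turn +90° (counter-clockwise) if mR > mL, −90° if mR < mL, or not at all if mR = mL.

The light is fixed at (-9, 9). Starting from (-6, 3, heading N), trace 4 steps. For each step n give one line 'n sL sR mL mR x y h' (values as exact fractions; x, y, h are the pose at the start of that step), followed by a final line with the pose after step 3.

n=0: pose=(-6,3,N); sL=45/13, sR=9/5; mL=342/65, mR=459/130; mL+mR=1143/130 → advance +1; mR−mL=-45/26 → turn -1·90°
n=1: pose=(-6,4,E); sL=18/5, sR=18/13; mL=324/65, mR=207/65; mL+mR=531/65 → advance +1; mR−mL=-9/5 → turn -1·90°
n=2: pose=(-5,4,S); sL=5/4, sR=9/4; mL=7/2, mR=23/8; mL+mR=51/8 → advance +1; mR−mL=-5/8 → turn -1·90°
n=3: pose=(-5,3,W); sL=90/73, sR=18/5; mL=1764/365, mR=1539/365; mL+mR=3303/365 → advance +1; mR−mL=-45/73 → turn -1·90°

0 45/13 9/5 342/65 459/130 -6 3 N
1 18/5 18/13 324/65 207/65 -6 4 E
2 5/4 9/4 7/2 23/8 -5 4 S
3 90/73 18/5 1764/365 1539/365 -5 3 W
final -6 3 N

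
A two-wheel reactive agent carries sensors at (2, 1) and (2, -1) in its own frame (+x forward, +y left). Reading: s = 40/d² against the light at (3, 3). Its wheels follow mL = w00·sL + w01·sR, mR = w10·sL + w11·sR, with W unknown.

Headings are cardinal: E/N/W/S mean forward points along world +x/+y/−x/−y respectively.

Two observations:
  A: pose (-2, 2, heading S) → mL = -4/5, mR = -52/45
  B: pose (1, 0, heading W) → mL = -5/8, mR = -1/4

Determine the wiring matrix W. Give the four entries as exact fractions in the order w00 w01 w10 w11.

-1/2 0 -1 1/2

obs A: pose=(-2,2,S) → sL=8/5, sR=8/9, mL=-4/5, mR=-52/45
obs B: pose=(1,0,W) → sL=5/4, sR=2, mL=-5/8, mR=-1/4
sensor matrix S = [[8/5, 8/9], [5/4, 2]]; det S = 94/45
solve [mL_A; mL_B] = S·[w00; w01] and [mR_A; mR_B] = S·[w10; w11]:
  w00 = -1/2, w01 = 0, w10 = -1, w11 = 1/2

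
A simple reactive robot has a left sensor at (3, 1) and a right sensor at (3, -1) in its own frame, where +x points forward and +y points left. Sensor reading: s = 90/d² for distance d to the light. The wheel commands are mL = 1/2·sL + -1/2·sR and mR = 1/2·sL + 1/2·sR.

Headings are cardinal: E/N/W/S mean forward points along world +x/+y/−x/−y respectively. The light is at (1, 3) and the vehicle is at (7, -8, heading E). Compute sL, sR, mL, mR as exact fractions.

left sensor world pos  = (10, -7); dL² = 181
right sensor world pos = (10, -9); dR² = 225
sL = 90/181 = 90/181
sR = 90/225 = 2/5
mL = 1/2·sL + -1/2·sR = 44/905
mR = 1/2·sL + 1/2·sR = 406/905

90/181 2/5 44/905 406/905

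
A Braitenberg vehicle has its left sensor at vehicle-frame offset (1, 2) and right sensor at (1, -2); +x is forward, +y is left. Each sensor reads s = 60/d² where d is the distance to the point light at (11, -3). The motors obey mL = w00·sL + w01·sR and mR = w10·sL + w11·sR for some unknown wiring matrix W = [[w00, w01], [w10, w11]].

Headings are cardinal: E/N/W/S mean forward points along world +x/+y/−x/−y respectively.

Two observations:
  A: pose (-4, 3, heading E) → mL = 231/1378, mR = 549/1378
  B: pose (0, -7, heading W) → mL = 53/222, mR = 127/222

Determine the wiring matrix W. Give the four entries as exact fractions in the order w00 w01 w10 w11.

-1/2 1 1/2 1

obs A: pose=(-4,3,E) → sL=3/13, sR=15/53, mL=231/1378, mR=549/1378
obs B: pose=(0,-7,W) → sL=1/3, sR=15/37, mL=53/222, mR=127/222
sensor matrix S = [[3/13, 15/53], [1/3, 15/37]]; det S = -20/25493
solve [mL_A; mL_B] = S·[w00; w01] and [mR_A; mR_B] = S·[w10; w11]:
  w00 = -1/2, w01 = 1, w10 = 1/2, w11 = 1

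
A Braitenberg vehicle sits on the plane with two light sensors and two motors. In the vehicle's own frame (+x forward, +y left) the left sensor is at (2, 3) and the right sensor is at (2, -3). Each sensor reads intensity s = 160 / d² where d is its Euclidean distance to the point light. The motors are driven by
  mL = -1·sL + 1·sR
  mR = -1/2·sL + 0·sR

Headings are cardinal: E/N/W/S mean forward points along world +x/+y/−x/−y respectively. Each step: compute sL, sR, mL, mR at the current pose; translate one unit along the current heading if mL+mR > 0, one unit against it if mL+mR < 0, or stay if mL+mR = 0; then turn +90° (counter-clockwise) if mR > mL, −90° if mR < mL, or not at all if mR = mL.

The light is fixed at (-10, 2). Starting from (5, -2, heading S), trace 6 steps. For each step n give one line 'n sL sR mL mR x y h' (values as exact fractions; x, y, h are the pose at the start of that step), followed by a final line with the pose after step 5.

0 4/9 8/9 4/9 -2/9 5 -2 S
1 160/233 160/173 9600/40309 -80/233 5 -3 W
2 80/89 16/37 -1536/3293 -40/89 6 -3 N
3 160/277 32/41 2304/11357 -80/277 6 -4 W
4 40/53 5/13 -255/689 -20/53 7 -4 N
5 160/377 160/461 -13440/173797 -80/377 7 -5 E
final 6 -5 S

n=0: pose=(5,-2,S); sL=4/9, sR=8/9; mL=4/9, mR=-2/9; mL+mR=2/9 → advance +1; mR−mL=-2/3 → turn -1·90°
n=1: pose=(5,-3,W); sL=160/233, sR=160/173; mL=9600/40309, mR=-80/233; mL+mR=-4240/40309 → advance -1; mR−mL=-23440/40309 → turn -1·90°
n=2: pose=(6,-3,N); sL=80/89, sR=16/37; mL=-1536/3293, mR=-40/89; mL+mR=-3016/3293 → advance -1; mR−mL=56/3293 → turn +1·90°
n=3: pose=(6,-4,W); sL=160/277, sR=32/41; mL=2304/11357, mR=-80/277; mL+mR=-976/11357 → advance -1; mR−mL=-5584/11357 → turn -1·90°
n=4: pose=(7,-4,N); sL=40/53, sR=5/13; mL=-255/689, mR=-20/53; mL+mR=-515/689 → advance -1; mR−mL=-5/689 → turn -1·90°
n=5: pose=(7,-5,E); sL=160/377, sR=160/461; mL=-13440/173797, mR=-80/377; mL+mR=-50320/173797 → advance -1; mR−mL=-23440/173797 → turn -1·90°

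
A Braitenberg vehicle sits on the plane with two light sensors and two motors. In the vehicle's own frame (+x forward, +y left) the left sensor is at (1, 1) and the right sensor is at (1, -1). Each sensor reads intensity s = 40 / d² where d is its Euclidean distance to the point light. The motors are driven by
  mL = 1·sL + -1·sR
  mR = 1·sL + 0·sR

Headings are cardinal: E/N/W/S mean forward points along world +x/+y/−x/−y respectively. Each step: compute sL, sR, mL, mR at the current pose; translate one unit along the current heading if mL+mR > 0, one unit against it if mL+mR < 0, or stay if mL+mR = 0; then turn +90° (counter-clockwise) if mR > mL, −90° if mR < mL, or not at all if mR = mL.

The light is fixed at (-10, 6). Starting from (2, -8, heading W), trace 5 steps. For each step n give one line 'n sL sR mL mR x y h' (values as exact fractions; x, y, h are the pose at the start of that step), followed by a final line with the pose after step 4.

0 20/173 4/29 -112/5017 20/173 2 -8 W
1 40/369 8/65 -352/23985 40/369 1 -8 S
2 2/17 1/10 3/170 2/17 1 -9 E
3 40/317 8/73 384/23141 40/317 2 -9 N
4 20/173 4/29 -112/5017 20/173 2 -8 W
final 1 -8 S

n=0: pose=(2,-8,W); sL=20/173, sR=4/29; mL=-112/5017, mR=20/173; mL+mR=468/5017 → advance +1; mR−mL=4/29 → turn +1·90°
n=1: pose=(1,-8,S); sL=40/369, sR=8/65; mL=-352/23985, mR=40/369; mL+mR=2248/23985 → advance +1; mR−mL=8/65 → turn +1·90°
n=2: pose=(1,-9,E); sL=2/17, sR=1/10; mL=3/170, mR=2/17; mL+mR=23/170 → advance +1; mR−mL=1/10 → turn +1·90°
n=3: pose=(2,-9,N); sL=40/317, sR=8/73; mL=384/23141, mR=40/317; mL+mR=3304/23141 → advance +1; mR−mL=8/73 → turn +1·90°
n=4: pose=(2,-8,W); sL=20/173, sR=4/29; mL=-112/5017, mR=20/173; mL+mR=468/5017 → advance +1; mR−mL=4/29 → turn +1·90°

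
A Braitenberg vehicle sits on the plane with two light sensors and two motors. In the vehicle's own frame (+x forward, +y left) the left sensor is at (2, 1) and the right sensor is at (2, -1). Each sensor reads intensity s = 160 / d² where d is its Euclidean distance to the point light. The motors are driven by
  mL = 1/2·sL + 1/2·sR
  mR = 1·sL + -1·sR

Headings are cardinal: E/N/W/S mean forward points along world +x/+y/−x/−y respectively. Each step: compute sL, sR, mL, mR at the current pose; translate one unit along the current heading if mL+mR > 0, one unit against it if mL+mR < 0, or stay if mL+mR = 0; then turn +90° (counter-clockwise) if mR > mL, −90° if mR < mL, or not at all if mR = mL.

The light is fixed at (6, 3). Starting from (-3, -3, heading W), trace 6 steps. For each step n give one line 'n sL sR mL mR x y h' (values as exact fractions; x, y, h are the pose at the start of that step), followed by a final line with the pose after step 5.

0 16/17 80/73 1264/1241 -192/1241 -3 -3 W
1 160/137 160/97 18720/13289 -6400/13289 -4 -3 N
2 2 8/5 9/5 2/5 -4 -2 E
3 160/113 160/149 20960/16837 5760/16837 -3 -2 S
4 16/17 80/73 1264/1241 -192/1241 -3 -3 W
5 160/137 160/97 18720/13289 -6400/13289 -4 -3 N
final -4 -2 E

n=0: pose=(-3,-3,W); sL=16/17, sR=80/73; mL=1264/1241, mR=-192/1241; mL+mR=1072/1241 → advance +1; mR−mL=-1456/1241 → turn -1·90°
n=1: pose=(-4,-3,N); sL=160/137, sR=160/97; mL=18720/13289, mR=-6400/13289; mL+mR=12320/13289 → advance +1; mR−mL=-25120/13289 → turn -1·90°
n=2: pose=(-4,-2,E); sL=2, sR=8/5; mL=9/5, mR=2/5; mL+mR=11/5 → advance +1; mR−mL=-7/5 → turn -1·90°
n=3: pose=(-3,-2,S); sL=160/113, sR=160/149; mL=20960/16837, mR=5760/16837; mL+mR=26720/16837 → advance +1; mR−mL=-15200/16837 → turn -1·90°
n=4: pose=(-3,-3,W); sL=16/17, sR=80/73; mL=1264/1241, mR=-192/1241; mL+mR=1072/1241 → advance +1; mR−mL=-1456/1241 → turn -1·90°
n=5: pose=(-4,-3,N); sL=160/137, sR=160/97; mL=18720/13289, mR=-6400/13289; mL+mR=12320/13289 → advance +1; mR−mL=-25120/13289 → turn -1·90°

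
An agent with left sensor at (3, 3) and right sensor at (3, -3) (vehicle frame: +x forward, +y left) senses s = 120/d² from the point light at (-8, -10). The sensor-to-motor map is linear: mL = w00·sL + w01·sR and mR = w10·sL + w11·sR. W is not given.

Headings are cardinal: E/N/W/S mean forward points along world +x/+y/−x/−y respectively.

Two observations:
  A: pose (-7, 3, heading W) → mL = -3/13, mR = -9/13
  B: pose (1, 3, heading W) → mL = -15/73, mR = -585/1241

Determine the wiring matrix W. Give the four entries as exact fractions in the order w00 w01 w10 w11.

0 -1/2 -1 1

obs A: pose=(-7,3,W) → sL=15/13, sR=6/13, mL=-3/13, mR=-9/13
obs B: pose=(1,3,W) → sL=15/17, sR=30/73, mL=-15/73, mR=-585/1241
sensor matrix S = [[15/13, 6/13], [15/17, 30/73]]; det S = 1080/16133
solve [mL_A; mL_B] = S·[w00; w01] and [mR_A; mR_B] = S·[w10; w11]:
  w00 = 0, w01 = -1/2, w10 = -1, w11 = 1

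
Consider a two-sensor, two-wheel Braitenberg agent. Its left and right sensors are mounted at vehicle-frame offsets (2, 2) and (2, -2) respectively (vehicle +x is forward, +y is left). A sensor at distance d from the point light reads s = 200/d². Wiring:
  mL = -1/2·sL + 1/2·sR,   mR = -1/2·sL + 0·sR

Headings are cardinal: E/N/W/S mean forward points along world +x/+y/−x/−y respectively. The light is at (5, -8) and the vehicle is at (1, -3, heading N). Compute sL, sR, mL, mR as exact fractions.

40/17 200/53 640/901 -20/17

left sensor world pos  = (-1, -1); dL² = 85
right sensor world pos = (3, -1); dR² = 53
sL = 200/85 = 40/17
sR = 200/53 = 200/53
mL = -1/2·sL + 1/2·sR = 640/901
mR = -1/2·sL + 0·sR = -20/17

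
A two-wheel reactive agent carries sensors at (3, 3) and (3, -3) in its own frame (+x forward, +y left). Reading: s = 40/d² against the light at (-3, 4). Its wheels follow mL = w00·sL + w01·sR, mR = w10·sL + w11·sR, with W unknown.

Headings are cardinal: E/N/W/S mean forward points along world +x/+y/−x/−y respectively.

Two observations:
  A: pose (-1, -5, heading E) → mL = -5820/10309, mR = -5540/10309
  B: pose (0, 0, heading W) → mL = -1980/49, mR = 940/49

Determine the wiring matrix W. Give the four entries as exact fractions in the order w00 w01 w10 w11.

obs A: pose=(-1,-5,E) → sL=40/61, sR=40/169, mL=-5820/10309, mR=-5540/10309
obs B: pose=(0,0,W) → sL=40/49, sR=40, mL=-1980/49, mR=940/49
sensor matrix S = [[40/61, 40/169], [40/49, 40]]; det S = 13152000/505141
solve [mL_A; mL_B] = S·[w00; w01] and [mR_A; mR_B] = S·[w10; w11]:
  w00 = -1/2, w01 = -1, w10 = -1, w11 = 1/2

-1/2 -1 -1 1/2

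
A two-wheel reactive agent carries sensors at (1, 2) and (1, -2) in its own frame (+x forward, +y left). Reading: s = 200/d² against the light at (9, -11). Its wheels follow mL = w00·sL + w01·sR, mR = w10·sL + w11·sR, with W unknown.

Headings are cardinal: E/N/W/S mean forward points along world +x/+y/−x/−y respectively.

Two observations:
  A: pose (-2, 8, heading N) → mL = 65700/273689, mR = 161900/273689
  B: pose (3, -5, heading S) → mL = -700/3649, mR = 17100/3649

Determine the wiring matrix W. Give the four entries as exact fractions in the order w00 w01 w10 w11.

obs A: pose=(-2,8,N) → sL=200/569, sR=200/481, mL=65700/273689, mR=161900/273689
obs B: pose=(3,-5,S) → sL=200/41, sR=200/89, mL=-700/3649, mR=17100/3649
sensor matrix S = [[200/569, 200/481], [200/41, 200/89]]; det S = -1236800000/998691161
solve [mL_A; mL_B] = S·[w00; w01] and [mR_A; mR_B] = S·[w10; w11]:
  w00 = -1/2, w01 = 1, w10 = 1/2, w11 = 1

-1/2 1 1/2 1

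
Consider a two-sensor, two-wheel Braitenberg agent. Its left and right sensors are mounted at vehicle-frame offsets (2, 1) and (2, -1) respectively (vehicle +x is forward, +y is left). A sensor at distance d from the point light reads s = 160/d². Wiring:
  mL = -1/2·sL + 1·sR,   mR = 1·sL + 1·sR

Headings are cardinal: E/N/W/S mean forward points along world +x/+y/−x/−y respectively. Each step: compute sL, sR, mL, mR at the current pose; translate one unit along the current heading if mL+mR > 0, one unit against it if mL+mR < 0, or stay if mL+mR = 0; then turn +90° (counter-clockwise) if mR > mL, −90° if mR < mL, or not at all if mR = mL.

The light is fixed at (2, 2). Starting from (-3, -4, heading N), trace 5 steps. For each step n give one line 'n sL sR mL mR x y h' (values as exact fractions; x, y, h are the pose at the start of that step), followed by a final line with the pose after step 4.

0 40/13 5 45/13 105/13 -3 -4 N
1 32/17 32/13 336/221 960/221 -3 -3 W
2 80/37 80/49 1000/1813 6880/1813 -4 -3 S
3 160/41 32/13 272/533 3392/533 -4 -4 E
4 40/13 5 45/13 105/13 -3 -4 N
final -3 -3 W

n=0: pose=(-3,-4,N); sL=40/13, sR=5; mL=45/13, mR=105/13; mL+mR=150/13 → advance +1; mR−mL=60/13 → turn +1·90°
n=1: pose=(-3,-3,W); sL=32/17, sR=32/13; mL=336/221, mR=960/221; mL+mR=1296/221 → advance +1; mR−mL=48/17 → turn +1·90°
n=2: pose=(-4,-3,S); sL=80/37, sR=80/49; mL=1000/1813, mR=6880/1813; mL+mR=7880/1813 → advance +1; mR−mL=120/37 → turn +1·90°
n=3: pose=(-4,-4,E); sL=160/41, sR=32/13; mL=272/533, mR=3392/533; mL+mR=3664/533 → advance +1; mR−mL=240/41 → turn +1·90°
n=4: pose=(-3,-4,N); sL=40/13, sR=5; mL=45/13, mR=105/13; mL+mR=150/13 → advance +1; mR−mL=60/13 → turn +1·90°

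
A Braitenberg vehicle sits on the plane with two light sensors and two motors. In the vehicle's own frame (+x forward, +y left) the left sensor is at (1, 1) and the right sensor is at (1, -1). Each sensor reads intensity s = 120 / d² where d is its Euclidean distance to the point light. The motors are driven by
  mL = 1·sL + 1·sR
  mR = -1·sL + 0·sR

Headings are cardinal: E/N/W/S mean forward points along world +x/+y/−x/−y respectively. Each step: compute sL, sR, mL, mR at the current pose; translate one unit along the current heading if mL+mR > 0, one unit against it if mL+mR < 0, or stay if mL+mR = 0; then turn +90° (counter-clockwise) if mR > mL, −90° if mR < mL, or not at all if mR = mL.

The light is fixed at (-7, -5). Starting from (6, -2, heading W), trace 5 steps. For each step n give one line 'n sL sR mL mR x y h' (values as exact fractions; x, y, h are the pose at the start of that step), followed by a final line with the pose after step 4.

0 30/37 3/4 231/148 -30/37 6 -2 W
1 120/137 24/37 7728/5069 -120/137 5 -2 N
2 60/97 60/89 11160/8633 -60/97 5 -1 E
3 24/41 40/51 2864/2091 -24/41 6 -1 S
4 30/37 3/4 231/148 -30/37 6 -2 W
final 5 -2 N

n=0: pose=(6,-2,W); sL=30/37, sR=3/4; mL=231/148, mR=-30/37; mL+mR=3/4 → advance +1; mR−mL=-351/148 → turn -1·90°
n=1: pose=(5,-2,N); sL=120/137, sR=24/37; mL=7728/5069, mR=-120/137; mL+mR=24/37 → advance +1; mR−mL=-12168/5069 → turn -1·90°
n=2: pose=(5,-1,E); sL=60/97, sR=60/89; mL=11160/8633, mR=-60/97; mL+mR=60/89 → advance +1; mR−mL=-16500/8633 → turn -1·90°
n=3: pose=(6,-1,S); sL=24/41, sR=40/51; mL=2864/2091, mR=-24/41; mL+mR=40/51 → advance +1; mR−mL=-4088/2091 → turn -1·90°
n=4: pose=(6,-2,W); sL=30/37, sR=3/4; mL=231/148, mR=-30/37; mL+mR=3/4 → advance +1; mR−mL=-351/148 → turn -1·90°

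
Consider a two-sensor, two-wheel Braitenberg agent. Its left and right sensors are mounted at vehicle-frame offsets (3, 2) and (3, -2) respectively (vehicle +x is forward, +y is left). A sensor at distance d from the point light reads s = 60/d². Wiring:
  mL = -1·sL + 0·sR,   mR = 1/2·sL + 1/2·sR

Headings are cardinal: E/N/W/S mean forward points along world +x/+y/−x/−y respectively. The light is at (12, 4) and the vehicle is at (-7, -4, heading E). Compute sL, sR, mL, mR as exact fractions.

15/73 15/89 -15/73 1215/6497

left sensor world pos  = (-4, -2); dL² = 292
right sensor world pos = (-4, -6); dR² = 356
sL = 60/292 = 15/73
sR = 60/356 = 15/89
mL = -1·sL + 0·sR = -15/73
mR = 1/2·sL + 1/2·sR = 1215/6497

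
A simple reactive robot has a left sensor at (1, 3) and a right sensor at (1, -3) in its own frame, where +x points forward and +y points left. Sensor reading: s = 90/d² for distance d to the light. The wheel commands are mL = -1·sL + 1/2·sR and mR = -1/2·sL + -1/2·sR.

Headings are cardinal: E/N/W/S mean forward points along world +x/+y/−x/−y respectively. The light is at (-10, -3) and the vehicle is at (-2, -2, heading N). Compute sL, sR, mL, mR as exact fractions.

left sensor world pos  = (-5, -1); dL² = 29
right sensor world pos = (1, -1); dR² = 125
sL = 90/29 = 90/29
sR = 90/125 = 18/25
mL = -1·sL + 1/2·sR = -1989/725
mR = -1/2·sL + -1/2·sR = -1386/725

90/29 18/25 -1989/725 -1386/725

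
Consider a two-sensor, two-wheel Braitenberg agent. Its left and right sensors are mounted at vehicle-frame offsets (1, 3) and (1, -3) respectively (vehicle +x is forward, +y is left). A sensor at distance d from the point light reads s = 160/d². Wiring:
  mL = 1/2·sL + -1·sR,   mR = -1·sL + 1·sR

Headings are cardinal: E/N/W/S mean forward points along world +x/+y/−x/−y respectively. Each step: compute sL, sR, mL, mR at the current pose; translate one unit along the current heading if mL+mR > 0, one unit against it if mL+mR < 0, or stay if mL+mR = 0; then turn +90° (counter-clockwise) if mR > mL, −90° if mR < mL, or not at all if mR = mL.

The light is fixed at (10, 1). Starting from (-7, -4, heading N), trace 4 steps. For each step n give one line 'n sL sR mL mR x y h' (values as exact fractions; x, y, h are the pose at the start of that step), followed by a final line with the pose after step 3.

n=0: pose=(-7,-4,N); sL=5/13, sR=40/53; mL=-775/1378, mR=255/689; mL+mR=-5/26 → advance -1; mR−mL=1285/1378 → turn +1·90°
n=1: pose=(-7,-5,W); sL=32/81, sR=160/333; mL=-848/2997, mR=256/2997; mL+mR=-16/81 → advance -1; mR−mL=368/999 → turn +1·90°
n=2: pose=(-6,-5,S); sL=80/109, sR=16/41; mL=-104/4469, mR=-1536/4469; mL+mR=-40/109 → advance -1; mR−mL=-1432/4469 → turn -1·90°
n=3: pose=(-6,-4,W); sL=160/353, sR=160/293; mL=-33040/103429, mR=9600/103429; mL+mR=-80/353 → advance -1; mR−mL=42640/103429 → turn +1·90°

0 5/13 40/53 -775/1378 255/689 -7 -4 N
1 32/81 160/333 -848/2997 256/2997 -7 -5 W
2 80/109 16/41 -104/4469 -1536/4469 -6 -5 S
3 160/353 160/293 -33040/103429 9600/103429 -6 -4 W
final -5 -4 S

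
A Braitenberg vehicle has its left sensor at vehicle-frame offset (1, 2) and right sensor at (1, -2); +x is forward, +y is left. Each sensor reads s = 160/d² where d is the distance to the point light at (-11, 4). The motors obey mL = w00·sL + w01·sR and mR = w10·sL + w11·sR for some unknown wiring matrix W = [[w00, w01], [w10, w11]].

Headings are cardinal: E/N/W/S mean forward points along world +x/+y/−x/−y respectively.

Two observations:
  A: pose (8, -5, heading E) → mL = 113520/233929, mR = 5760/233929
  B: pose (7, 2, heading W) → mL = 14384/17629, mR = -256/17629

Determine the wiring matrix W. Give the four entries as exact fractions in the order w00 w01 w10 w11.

obs A: pose=(8,-5,E) → sL=160/449, sR=160/521, mL=113520/233929, mR=5760/233929
obs B: pose=(7,2,W) → sL=32/61, sR=160/289, mL=14384/17629, mR=-256/17629
sensor matrix S = [[160/449, 160/521], [32/61, 160/289]]; det S = 149217280/4123934341
solve [mL_A; mL_B] = S·[w00; w01] and [mR_A; mR_B] = S·[w10; w11]:
  w00 = 1/2, w01 = 1, w10 = 1/2, w11 = -1/2

1/2 1 1/2 -1/2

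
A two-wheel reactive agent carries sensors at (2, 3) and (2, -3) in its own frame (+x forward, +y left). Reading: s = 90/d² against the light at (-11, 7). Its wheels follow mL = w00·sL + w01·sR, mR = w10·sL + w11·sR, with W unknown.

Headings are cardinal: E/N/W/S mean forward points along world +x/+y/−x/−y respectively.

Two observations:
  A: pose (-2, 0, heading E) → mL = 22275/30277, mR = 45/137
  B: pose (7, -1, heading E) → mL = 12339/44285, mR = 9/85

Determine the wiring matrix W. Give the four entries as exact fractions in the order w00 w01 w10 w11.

obs A: pose=(-2,0,E) → sL=90/137, sR=90/221, mL=22275/30277, mR=45/137
obs B: pose=(7,-1,E) → sL=18/85, sR=90/521, mL=12339/44285, mR=9/85
sensor matrix S = [[90/137, 90/221], [18/85, 90/521]]; det S = 7305552/268163389
solve [mL_A; mL_B] = S·[w00; w01] and [mR_A; mR_B] = S·[w10; w11]:
  w00 = 1/2, w01 = 1, w10 = 1/2, w11 = 0

1/2 1 1/2 0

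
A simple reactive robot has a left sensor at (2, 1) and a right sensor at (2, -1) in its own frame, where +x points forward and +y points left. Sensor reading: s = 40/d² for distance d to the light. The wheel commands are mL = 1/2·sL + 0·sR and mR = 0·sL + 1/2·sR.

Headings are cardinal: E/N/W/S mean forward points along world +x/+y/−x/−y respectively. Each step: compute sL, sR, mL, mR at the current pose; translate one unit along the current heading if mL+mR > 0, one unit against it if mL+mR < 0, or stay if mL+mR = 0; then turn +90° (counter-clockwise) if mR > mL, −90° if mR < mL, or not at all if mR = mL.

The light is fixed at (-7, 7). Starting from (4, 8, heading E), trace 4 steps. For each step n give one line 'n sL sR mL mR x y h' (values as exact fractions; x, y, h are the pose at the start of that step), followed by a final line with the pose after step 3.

n=0: pose=(4,8,E); sL=40/173, sR=40/169; mL=20/173, mR=20/169; mL+mR=6840/29237 → advance +1; mR−mL=80/29237 → turn +1·90°
n=1: pose=(5,8,N); sL=4/13, sR=20/89; mL=2/13, mR=10/89; mL+mR=308/1157 → advance +1; mR−mL=-48/1157 → turn -1·90°
n=2: pose=(5,9,E); sL=8/41, sR=40/197; mL=4/41, mR=20/197; mL+mR=1608/8077 → advance +1; mR−mL=32/8077 → turn +1·90°
n=3: pose=(6,9,N); sL=1/4, sR=10/53; mL=1/8, mR=5/53; mL+mR=93/424 → advance +1; mR−mL=-13/424 → turn -1·90°

0 40/173 40/169 20/173 20/169 4 8 E
1 4/13 20/89 2/13 10/89 5 8 N
2 8/41 40/197 4/41 20/197 5 9 E
3 1/4 10/53 1/8 5/53 6 9 N
final 6 10 E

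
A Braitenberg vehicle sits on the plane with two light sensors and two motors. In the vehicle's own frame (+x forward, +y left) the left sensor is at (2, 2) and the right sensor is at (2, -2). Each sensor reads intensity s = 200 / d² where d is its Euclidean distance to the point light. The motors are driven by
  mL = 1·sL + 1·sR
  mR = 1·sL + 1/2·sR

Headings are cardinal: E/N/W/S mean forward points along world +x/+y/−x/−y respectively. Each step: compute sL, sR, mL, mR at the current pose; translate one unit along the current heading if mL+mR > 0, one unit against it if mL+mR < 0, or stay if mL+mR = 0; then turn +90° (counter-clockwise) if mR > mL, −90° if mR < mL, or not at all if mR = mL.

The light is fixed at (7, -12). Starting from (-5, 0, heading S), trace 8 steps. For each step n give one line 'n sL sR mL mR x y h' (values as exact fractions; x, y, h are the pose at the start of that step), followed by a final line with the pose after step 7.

0 1 25/37 62/37 99/74 -5 0 S
1 200/277 40/73 25680/20221 20140/20221 -5 -1 W
2 100/197 20/29 6840/5713 4870/5713 -6 -1 N
3 200/317 200/221 107600/70057 75900/70057 -6 0 E
4 1 25/37 62/37 99/74 -5 0 S
5 200/277 40/73 25680/20221 20140/20221 -5 -1 W
6 100/197 20/29 6840/5713 4870/5713 -6 -1 N
7 200/317 200/221 107600/70057 75900/70057 -6 0 E
final -5 0 S

n=0: pose=(-5,0,S); sL=1, sR=25/37; mL=62/37, mR=99/74; mL+mR=223/74 → advance +1; mR−mL=-25/74 → turn -1·90°
n=1: pose=(-5,-1,W); sL=200/277, sR=40/73; mL=25680/20221, mR=20140/20221; mL+mR=45820/20221 → advance +1; mR−mL=-20/73 → turn -1·90°
n=2: pose=(-6,-1,N); sL=100/197, sR=20/29; mL=6840/5713, mR=4870/5713; mL+mR=11710/5713 → advance +1; mR−mL=-10/29 → turn -1·90°
n=3: pose=(-6,0,E); sL=200/317, sR=200/221; mL=107600/70057, mR=75900/70057; mL+mR=183500/70057 → advance +1; mR−mL=-100/221 → turn -1·90°
n=4: pose=(-5,0,S); sL=1, sR=25/37; mL=62/37, mR=99/74; mL+mR=223/74 → advance +1; mR−mL=-25/74 → turn -1·90°
n=5: pose=(-5,-1,W); sL=200/277, sR=40/73; mL=25680/20221, mR=20140/20221; mL+mR=45820/20221 → advance +1; mR−mL=-20/73 → turn -1·90°
n=6: pose=(-6,-1,N); sL=100/197, sR=20/29; mL=6840/5713, mR=4870/5713; mL+mR=11710/5713 → advance +1; mR−mL=-10/29 → turn -1·90°
n=7: pose=(-6,0,E); sL=200/317, sR=200/221; mL=107600/70057, mR=75900/70057; mL+mR=183500/70057 → advance +1; mR−mL=-100/221 → turn -1·90°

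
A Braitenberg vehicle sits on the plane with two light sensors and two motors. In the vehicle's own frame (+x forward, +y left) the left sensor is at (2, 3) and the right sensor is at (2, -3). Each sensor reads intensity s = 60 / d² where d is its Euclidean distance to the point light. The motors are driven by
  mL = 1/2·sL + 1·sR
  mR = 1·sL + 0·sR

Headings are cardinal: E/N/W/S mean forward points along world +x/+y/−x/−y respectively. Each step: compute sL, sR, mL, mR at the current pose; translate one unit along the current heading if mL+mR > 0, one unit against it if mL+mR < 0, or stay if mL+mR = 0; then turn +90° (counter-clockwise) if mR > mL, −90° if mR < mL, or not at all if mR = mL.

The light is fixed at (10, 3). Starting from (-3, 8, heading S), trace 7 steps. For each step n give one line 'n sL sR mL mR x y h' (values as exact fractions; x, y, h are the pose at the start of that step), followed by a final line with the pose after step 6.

n=0: pose=(-3,8,S); sL=60/109, sR=12/53; mL=2898/5777, mR=60/109; mL+mR=6078/5777 → advance +1; mR−mL=282/5777 → turn +1·90°
n=1: pose=(-3,7,E); sL=6/17, sR=30/61; mL=693/1037, mR=6/17; mL+mR=1059/1037 → advance +1; mR−mL=-327/1037 → turn -1·90°
n=2: pose=(-2,7,S); sL=12/17, sR=60/229; mL=2394/3893, mR=12/17; mL+mR=5142/3893 → advance +1; mR−mL=354/3893 → turn +1·90°
n=3: pose=(-2,6,E); sL=15/34, sR=3/5; mL=279/340, mR=15/34; mL+mR=429/340 → advance +1; mR−mL=-129/340 → turn -1·90°
n=4: pose=(-1,6,S); sL=12/13, sR=60/197; mL=1962/2561, mR=12/13; mL+mR=4326/2561 → advance +1; mR−mL=402/2561 → turn +1·90°
n=5: pose=(-1,5,E); sL=30/53, sR=30/41; mL=2205/2173, mR=30/53; mL+mR=3435/2173 → advance +1; mR−mL=-975/2173 → turn -1·90°
n=6: pose=(0,5,S); sL=60/49, sR=60/169; mL=8010/8281, mR=60/49; mL+mR=18150/8281 → advance +1; mR−mL=2130/8281 → turn +1·90°

0 60/109 12/53 2898/5777 60/109 -3 8 S
1 6/17 30/61 693/1037 6/17 -3 7 E
2 12/17 60/229 2394/3893 12/17 -2 7 S
3 15/34 3/5 279/340 15/34 -2 6 E
4 12/13 60/197 1962/2561 12/13 -1 6 S
5 30/53 30/41 2205/2173 30/53 -1 5 E
6 60/49 60/169 8010/8281 60/49 0 5 S
final 0 4 E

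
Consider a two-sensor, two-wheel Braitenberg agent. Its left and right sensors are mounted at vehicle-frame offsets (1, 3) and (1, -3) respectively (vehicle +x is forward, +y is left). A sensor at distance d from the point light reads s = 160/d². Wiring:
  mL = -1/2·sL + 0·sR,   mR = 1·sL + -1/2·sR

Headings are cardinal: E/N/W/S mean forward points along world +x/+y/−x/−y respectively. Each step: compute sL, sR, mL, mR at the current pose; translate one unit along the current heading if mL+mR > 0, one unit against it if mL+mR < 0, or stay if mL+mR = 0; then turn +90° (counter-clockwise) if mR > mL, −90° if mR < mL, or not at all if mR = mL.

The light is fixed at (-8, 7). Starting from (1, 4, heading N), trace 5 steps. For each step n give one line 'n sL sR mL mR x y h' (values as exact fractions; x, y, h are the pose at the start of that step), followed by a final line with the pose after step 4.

0 4 40/37 -2 128/37 1 4 N
1 160/89 32/13 -80/89 656/1157 1 5 W
2 80/89 80/29 -40/89 -1240/2581 2 5 S
3 160/97 32/17 -80/97 1168/1649 2 6 W
4 4/5 40/17 -2/5 -32/85 3 6 S
final 3 7 E

n=0: pose=(1,4,N); sL=4, sR=40/37; mL=-2, mR=128/37; mL+mR=54/37 → advance +1; mR−mL=202/37 → turn +1·90°
n=1: pose=(1,5,W); sL=160/89, sR=32/13; mL=-80/89, mR=656/1157; mL+mR=-384/1157 → advance -1; mR−mL=1696/1157 → turn +1·90°
n=2: pose=(2,5,S); sL=80/89, sR=80/29; mL=-40/89, mR=-1240/2581; mL+mR=-2400/2581 → advance -1; mR−mL=-80/2581 → turn -1·90°
n=3: pose=(2,6,W); sL=160/97, sR=32/17; mL=-80/97, mR=1168/1649; mL+mR=-192/1649 → advance -1; mR−mL=2528/1649 → turn +1·90°
n=4: pose=(3,6,S); sL=4/5, sR=40/17; mL=-2/5, mR=-32/85; mL+mR=-66/85 → advance -1; mR−mL=2/85 → turn +1·90°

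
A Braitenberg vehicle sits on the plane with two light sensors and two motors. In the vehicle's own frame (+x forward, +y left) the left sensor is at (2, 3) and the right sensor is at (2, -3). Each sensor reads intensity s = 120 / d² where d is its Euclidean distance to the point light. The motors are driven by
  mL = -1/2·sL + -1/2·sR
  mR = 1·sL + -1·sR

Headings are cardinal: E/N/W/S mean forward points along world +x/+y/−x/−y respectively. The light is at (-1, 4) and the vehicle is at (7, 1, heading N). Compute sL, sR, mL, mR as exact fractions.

60/13 60/61 -2220/793 2880/793

left sensor world pos  = (4, 3); dL² = 26
right sensor world pos = (10, 3); dR² = 122
sL = 120/26 = 60/13
sR = 120/122 = 60/61
mL = -1/2·sL + -1/2·sR = -2220/793
mR = 1·sL + -1·sR = 2880/793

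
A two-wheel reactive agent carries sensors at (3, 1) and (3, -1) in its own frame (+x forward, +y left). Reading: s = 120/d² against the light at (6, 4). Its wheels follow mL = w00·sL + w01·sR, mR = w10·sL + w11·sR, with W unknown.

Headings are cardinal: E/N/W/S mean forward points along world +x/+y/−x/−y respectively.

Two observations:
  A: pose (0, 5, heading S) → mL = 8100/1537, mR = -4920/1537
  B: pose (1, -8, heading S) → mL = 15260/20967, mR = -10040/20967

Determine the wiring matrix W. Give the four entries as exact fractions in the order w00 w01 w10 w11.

obs A: pose=(0,5,S) → sL=120/29, sR=120/53, mL=8100/1537, mR=-4920/1537
obs B: pose=(1,-8,S) → sL=120/241, sR=40/87, mL=15260/20967, mR=-10040/20967
sensor matrix S = [[120/29, 120/53], [120/241, 40/87]]; det S = 8326400/10742093
solve [mL_A; mL_B] = S·[w00; w01] and [mR_A; mR_B] = S·[w10; w11]:
  w00 = 1, w01 = 1/2, w10 = -1/2, w11 = -1/2

1 1/2 -1/2 -1/2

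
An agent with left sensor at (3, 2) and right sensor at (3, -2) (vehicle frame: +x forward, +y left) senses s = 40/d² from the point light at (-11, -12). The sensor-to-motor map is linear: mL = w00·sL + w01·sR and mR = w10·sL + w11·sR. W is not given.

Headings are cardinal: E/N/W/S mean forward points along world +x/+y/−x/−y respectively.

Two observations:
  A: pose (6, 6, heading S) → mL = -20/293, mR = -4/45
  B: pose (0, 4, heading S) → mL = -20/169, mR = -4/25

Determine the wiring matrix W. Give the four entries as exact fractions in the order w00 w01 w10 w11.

obs A: pose=(6,6,S) → sL=20/293, sR=4/45, mL=-20/293, mR=-4/45
obs B: pose=(0,4,S) → sL=20/169, sR=4/25, mL=-20/169, mR=-4/25
sensor matrix S = [[20/293, 4/45], [20/169, 4/25]]; det S = 896/2228265
solve [mL_A; mL_B] = S·[w00; w01] and [mR_A; mR_B] = S·[w10; w11]:
  w00 = -1, w01 = 0, w10 = 0, w11 = -1

-1 0 0 -1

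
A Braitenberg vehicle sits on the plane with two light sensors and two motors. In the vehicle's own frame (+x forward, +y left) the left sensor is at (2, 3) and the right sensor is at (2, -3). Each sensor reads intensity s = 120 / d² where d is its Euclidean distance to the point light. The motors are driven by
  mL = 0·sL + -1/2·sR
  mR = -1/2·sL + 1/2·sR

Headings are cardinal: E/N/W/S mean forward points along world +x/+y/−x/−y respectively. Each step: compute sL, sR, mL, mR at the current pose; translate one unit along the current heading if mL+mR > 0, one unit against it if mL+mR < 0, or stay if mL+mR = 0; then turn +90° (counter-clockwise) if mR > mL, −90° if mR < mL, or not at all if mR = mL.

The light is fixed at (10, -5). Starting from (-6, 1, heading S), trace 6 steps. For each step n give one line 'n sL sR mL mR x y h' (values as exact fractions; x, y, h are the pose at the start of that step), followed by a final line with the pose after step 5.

n=0: pose=(-6,1,S); sL=24/37, sR=120/377; mL=-60/377, mR=-2304/13949; mL+mR=-12/37 → advance -1; mR−mL=-84/13949 → turn -1·90°
n=1: pose=(-6,2,W); sL=6/17, sR=15/53; mL=-15/106, mR=-63/1802; mL+mR=-3/17 → advance -1; mR−mL=96/901 → turn +1·90°
n=2: pose=(-5,2,S); sL=120/169, sR=120/349; mL=-60/349, mR=-10800/58981; mL+mR=-60/169 → advance -1; mR−mL=-660/58981 → turn -1·90°
n=3: pose=(-5,3,W); sL=60/157, sR=12/41; mL=-6/41, mR=-288/6437; mL+mR=-30/157 → advance -1; mR−mL=654/6437 → turn +1·90°
n=4: pose=(-4,3,S); sL=120/157, sR=24/65; mL=-12/65, mR=-2016/10205; mL+mR=-60/157 → advance -1; mR−mL=-132/10205 → turn -1·90°
n=5: pose=(-4,4,W); sL=30/73, sR=3/10; mL=-3/20, mR=-81/1460; mL+mR=-15/73 → advance -1; mR−mL=69/730 → turn +1·90°

0 24/37 120/377 -60/377 -2304/13949 -6 1 S
1 6/17 15/53 -15/106 -63/1802 -6 2 W
2 120/169 120/349 -60/349 -10800/58981 -5 2 S
3 60/157 12/41 -6/41 -288/6437 -5 3 W
4 120/157 24/65 -12/65 -2016/10205 -4 3 S
5 30/73 3/10 -3/20 -81/1460 -4 4 W
final -3 4 S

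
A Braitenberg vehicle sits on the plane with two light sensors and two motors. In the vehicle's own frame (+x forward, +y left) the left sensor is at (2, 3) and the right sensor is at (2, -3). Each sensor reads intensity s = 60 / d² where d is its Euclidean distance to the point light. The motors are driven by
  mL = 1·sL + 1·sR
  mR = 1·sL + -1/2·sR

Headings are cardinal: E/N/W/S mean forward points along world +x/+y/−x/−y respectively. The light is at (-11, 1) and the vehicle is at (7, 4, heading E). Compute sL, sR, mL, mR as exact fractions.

left sensor world pos  = (9, 7); dL² = 436
right sensor world pos = (9, 1); dR² = 400
sL = 60/436 = 15/109
sR = 60/400 = 3/20
mL = 1·sL + 1·sR = 627/2180
mR = 1·sL + -1/2·sR = 273/4360

15/109 3/20 627/2180 273/4360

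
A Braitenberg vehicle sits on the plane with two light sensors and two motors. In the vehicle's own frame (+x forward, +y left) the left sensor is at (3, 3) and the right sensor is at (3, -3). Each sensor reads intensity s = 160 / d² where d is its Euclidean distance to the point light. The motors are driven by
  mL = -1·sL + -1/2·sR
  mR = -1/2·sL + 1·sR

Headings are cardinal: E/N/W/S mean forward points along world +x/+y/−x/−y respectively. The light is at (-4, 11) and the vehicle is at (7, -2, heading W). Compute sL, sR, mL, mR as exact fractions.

1/2 40/41 -81/82 119/164

left sensor world pos  = (4, -5); dL² = 320
right sensor world pos = (4, 1); dR² = 164
sL = 160/320 = 1/2
sR = 160/164 = 40/41
mL = -1·sL + -1/2·sR = -81/82
mR = -1/2·sL + 1·sR = 119/164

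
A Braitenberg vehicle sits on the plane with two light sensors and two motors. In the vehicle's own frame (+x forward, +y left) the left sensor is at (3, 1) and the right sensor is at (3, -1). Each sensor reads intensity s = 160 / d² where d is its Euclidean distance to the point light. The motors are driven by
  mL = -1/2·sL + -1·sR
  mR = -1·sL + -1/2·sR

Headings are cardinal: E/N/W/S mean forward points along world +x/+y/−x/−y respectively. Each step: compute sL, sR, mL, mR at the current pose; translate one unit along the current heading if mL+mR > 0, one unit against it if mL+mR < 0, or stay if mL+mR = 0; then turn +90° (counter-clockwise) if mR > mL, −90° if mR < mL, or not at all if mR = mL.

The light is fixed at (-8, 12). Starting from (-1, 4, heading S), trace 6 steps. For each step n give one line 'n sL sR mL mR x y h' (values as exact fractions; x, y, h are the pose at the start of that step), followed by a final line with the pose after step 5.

n=0: pose=(-1,4,S); sL=32/37, sR=160/157; mL=-8432/5809, mR=-7984/5809; mL+mR=-16416/5809 → advance -1; mR−mL=448/5809 → turn +1·90°
n=1: pose=(-1,5,E); sL=20/17, sR=40/41; mL=-1090/697, mR=-1160/697; mL+mR=-2250/697 → advance -1; mR−mL=-70/697 → turn -1·90°
n=2: pose=(-2,5,S); sL=160/149, sR=32/25; mL=-6768/3725, mR=-6384/3725; mL+mR=-13152/3725 → advance -1; mR−mL=384/3725 → turn +1·90°
n=3: pose=(-2,6,E); sL=80/53, sR=16/13; mL=-1368/689, mR=-1464/689; mL+mR=-2832/689 → advance -1; mR−mL=-96/689 → turn -1·90°
n=4: pose=(-3,6,S); sL=160/117, sR=160/97; mL=-26480/11349, mR=-24880/11349; mL+mR=-17120/3783 → advance -1; mR−mL=1600/11349 → turn +1·90°
n=5: pose=(-3,7,E); sL=2, sR=8/5; mL=-13/5, mR=-14/5; mL+mR=-27/5 → advance -1; mR−mL=-1/5 → turn -1·90°

0 32/37 160/157 -8432/5809 -7984/5809 -1 4 S
1 20/17 40/41 -1090/697 -1160/697 -1 5 E
2 160/149 32/25 -6768/3725 -6384/3725 -2 5 S
3 80/53 16/13 -1368/689 -1464/689 -2 6 E
4 160/117 160/97 -26480/11349 -24880/11349 -3 6 S
5 2 8/5 -13/5 -14/5 -3 7 E
final -4 7 S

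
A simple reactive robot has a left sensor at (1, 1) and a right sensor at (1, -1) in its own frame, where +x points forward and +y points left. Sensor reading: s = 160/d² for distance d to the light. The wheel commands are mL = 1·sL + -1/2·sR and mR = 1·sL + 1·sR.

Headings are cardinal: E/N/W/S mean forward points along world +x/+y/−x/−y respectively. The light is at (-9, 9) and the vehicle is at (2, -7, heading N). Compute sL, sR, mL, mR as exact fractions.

left sensor world pos  = (1, -6); dL² = 325
right sensor world pos = (3, -6); dR² = 369
sL = 160/325 = 32/65
sR = 160/369 = 160/369
mL = 1·sL + -1/2·sR = 6608/23985
mR = 1·sL + 1·sR = 22208/23985

32/65 160/369 6608/23985 22208/23985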